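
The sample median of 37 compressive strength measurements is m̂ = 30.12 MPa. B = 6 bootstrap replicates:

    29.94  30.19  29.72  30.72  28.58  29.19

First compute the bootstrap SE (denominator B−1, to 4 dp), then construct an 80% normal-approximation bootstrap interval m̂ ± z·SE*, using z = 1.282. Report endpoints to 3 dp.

Mean of replicates = 29.7233; sum of squared deviations = 2.8497; SE* = √(2.8497/5) = 0.7549
Margin = 1.282 × 0.7549 = 0.9678
Interval: 30.12 ± 0.9678

(29.152, 31.088)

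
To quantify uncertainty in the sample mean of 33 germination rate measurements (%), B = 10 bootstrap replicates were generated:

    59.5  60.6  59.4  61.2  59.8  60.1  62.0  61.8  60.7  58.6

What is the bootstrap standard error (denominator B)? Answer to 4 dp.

SE* = 1.0383

Bootstrap SE is the standard deviation of the 10 replicate means.
Mean of replicates: (59.5 + 60.6 + 59.4 + 61.2 + 59.8 + 60.1 + 62.0 + 61.8 + 60.7 + 58.6) / 10 = 603.70000 / 10 = 60.37000
Sum of squared deviations: (−0.87000)² + (+0.23000)² + (−0.97000)² + (+0.83000)² + (−0.57000)² + (−0.27000)² + (+1.63000)² + (+1.43000)² + (+0.33000)² + (−1.77000)² = 10.78100
Variance = 10.78100 / 10 = 1.07810
SE* = √1.07810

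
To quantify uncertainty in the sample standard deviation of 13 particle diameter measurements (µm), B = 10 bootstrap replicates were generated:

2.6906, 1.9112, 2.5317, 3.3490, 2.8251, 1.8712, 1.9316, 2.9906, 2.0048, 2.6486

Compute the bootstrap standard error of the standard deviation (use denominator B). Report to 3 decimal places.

SE* = 0.493

Bootstrap SE is the standard deviation of the 10 replicate standard deviations.
Mean of replicates: (2.6906 + 1.9112 + 2.5317 + 3.3490 + 2.8251 + 1.8712 + 1.9316 + 2.9906 + 2.0048 + 2.6486) / 10 = 24.75440 / 10 = 2.47544
Sum of squared deviations: (+0.21516)² + (−0.56424)² + (+0.05626)² + (+0.87356)² + (+0.34966)² + (−0.60424)² + (−0.54384)² + (+0.51516)² + (−0.47064)² + (+0.17316)² = 2.43094
Variance = 2.43094 / 10 = 0.24309
SE* = √0.24309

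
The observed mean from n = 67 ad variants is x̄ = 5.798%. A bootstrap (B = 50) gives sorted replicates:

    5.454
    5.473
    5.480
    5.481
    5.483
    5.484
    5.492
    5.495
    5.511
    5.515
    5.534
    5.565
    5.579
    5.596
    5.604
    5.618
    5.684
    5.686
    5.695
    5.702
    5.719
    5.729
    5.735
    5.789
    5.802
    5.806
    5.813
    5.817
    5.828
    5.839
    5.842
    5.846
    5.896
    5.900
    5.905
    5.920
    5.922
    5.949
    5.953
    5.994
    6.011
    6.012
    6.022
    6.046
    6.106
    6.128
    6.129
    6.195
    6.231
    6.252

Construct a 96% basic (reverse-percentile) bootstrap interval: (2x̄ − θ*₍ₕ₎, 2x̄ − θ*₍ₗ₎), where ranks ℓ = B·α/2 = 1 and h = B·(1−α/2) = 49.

Percentile endpoints at ranks 1 and 49: θ*₍1₎ = 5.454, θ*₍49₎ = 6.231.
Basic interval reflects these around x̄:
  lower = 2 × 5.798 − 6.231 = 5.365
  upper = 2 × 5.798 − 5.454 = 6.142

(5.365, 6.142)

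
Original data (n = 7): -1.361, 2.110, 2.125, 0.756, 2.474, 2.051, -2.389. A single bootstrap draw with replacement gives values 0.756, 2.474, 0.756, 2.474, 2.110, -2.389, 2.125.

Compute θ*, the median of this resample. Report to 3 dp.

θ* = 2.110

Sorted: -2.389, 0.756, 0.756, 2.110, 2.125, 2.474, 2.474
Median = middle value = 2.110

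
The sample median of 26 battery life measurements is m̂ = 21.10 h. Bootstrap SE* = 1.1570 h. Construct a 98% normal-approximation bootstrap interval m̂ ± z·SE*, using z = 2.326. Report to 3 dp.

Margin = 2.326 × 1.1570 = 2.6912
Interval: 21.10 ± 2.6912

(18.409, 23.791)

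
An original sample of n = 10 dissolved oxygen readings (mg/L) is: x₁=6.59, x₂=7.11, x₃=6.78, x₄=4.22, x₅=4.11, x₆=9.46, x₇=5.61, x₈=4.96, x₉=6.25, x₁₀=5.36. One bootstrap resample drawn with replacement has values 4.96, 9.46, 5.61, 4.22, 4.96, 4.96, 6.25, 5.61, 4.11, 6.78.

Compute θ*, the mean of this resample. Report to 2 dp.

Mean = (4.96 + 9.46 + 5.61 + 4.22 + 4.96 + 4.96 + 6.25 + 5.61 + 4.11 + 6.78) / 10 = 56.920 / 10 = 5.69

θ* = 5.69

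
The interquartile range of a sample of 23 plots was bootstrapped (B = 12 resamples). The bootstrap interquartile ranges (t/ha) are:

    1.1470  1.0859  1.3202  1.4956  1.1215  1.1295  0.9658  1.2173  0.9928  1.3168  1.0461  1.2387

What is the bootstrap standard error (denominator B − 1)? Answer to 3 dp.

Bootstrap SE is the standard deviation of the 12 replicate interquartile ranges.
Mean of replicates: (1.1470 + 1.0859 + 1.3202 + 1.4956 + 1.1215 + 1.1295 + 0.9658 + 1.2173 + 0.9928 + 1.3168 + 1.0461 + 1.2387) / 12 = 14.07720 / 12 = 1.17310
Sum of squared deviations: (−0.02610)² + (−0.08720)² + (+0.14710)² + (+0.32250)² + (−0.05160)² + (−0.04360)² + (−0.20730)² + (+0.04420)² + (−0.18030)² + (+0.14370)² + (−0.12700)² + (+0.06560)² = 0.25701
Variance = 0.25701 / 11 = 0.02336
SE* = √0.02336

SE* = 0.153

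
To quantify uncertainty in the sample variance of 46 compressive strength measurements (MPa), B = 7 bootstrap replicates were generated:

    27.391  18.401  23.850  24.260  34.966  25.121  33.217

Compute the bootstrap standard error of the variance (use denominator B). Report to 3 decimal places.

Bootstrap SE is the standard deviation of the 7 replicate variances.
Mean of replicates: (27.391 + 18.401 + 23.850 + 24.260 + 34.966 + 25.121 + 33.217) / 7 = 187.2060 / 7 = 26.7437
Sum of squared deviations: (+0.6473)² + (−8.3427)² + (−2.8937)² + (−2.4837)² + (+8.2223)² + (−1.6227)² + (+6.4733)² = 196.7049
Variance = 196.7049 / 7 = 28.1007
SE* = √28.1007

SE* = 5.301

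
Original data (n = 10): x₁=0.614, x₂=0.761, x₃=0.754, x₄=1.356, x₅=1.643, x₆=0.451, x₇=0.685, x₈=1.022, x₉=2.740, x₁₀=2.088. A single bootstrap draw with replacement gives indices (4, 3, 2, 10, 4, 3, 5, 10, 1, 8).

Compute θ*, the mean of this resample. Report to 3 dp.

Resample values: 1.356, 0.754, 0.761, 2.088, 1.356, 0.754, 1.643, 2.088, 0.614, 1.022.
Mean = (1.356 + 0.754 + 0.761 + 2.088 + 1.356 + 0.754 + 1.643 + 2.088 + 0.614 + 1.022) / 10 = 12.4360 / 10 = 1.244

θ* = 1.244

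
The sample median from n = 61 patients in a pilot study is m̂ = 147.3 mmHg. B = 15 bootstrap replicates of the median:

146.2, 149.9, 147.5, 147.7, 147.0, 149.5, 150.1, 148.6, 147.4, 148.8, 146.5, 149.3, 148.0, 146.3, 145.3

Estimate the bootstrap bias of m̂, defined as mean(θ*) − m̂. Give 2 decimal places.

mean(θ*) = (146.2 + 149.9 + 147.5 + 147.7 + 147.0 + 149.5 + 150.1 + 148.6 + 147.4 + 148.8 + 146.5 + 149.3 + 148.0 + 146.3 + 145.3) / 15 = 147.873
bias = 147.873 − 147.3

bias = +0.57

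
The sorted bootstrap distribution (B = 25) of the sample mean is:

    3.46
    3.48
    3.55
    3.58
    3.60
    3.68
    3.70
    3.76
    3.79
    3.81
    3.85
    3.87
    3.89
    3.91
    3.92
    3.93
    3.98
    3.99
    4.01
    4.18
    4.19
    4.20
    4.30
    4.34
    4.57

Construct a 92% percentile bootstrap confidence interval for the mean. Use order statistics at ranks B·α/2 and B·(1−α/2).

α = 0.08; lower rank = 25 × 0.040 = 1; upper rank = 25 × 0.960 = 24.
The 1st smallest replicate is 3.46; the 24th is 4.34.

(3.46, 4.34)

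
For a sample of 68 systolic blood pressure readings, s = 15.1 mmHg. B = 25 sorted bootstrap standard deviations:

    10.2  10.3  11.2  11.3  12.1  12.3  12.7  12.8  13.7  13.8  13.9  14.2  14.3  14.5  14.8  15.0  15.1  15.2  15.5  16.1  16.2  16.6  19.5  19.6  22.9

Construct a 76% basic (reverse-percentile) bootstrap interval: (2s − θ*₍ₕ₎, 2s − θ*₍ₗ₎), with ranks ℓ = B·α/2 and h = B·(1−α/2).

(13.6, 19.0)

Percentile endpoints at ranks 3 and 22: θ*₍3₎ = 11.2, θ*₍22₎ = 16.6.
Basic interval reflects these around s:
  lower = 2 × 15.1 − 16.6 = 13.6
  upper = 2 × 15.1 − 11.2 = 19.0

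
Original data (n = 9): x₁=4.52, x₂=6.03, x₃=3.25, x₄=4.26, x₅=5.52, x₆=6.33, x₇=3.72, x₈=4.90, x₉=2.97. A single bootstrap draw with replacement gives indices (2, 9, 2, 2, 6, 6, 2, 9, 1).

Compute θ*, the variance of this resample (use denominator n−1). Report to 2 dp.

Resample values: 6.03, 2.97, 6.03, 6.03, 6.33, 6.33, 6.03, 2.97, 4.52.
Mean = 5.2489; sum of squared deviations = 15.6961
s² = 15.6961 / 8 = 1.9620

θ* = 1.96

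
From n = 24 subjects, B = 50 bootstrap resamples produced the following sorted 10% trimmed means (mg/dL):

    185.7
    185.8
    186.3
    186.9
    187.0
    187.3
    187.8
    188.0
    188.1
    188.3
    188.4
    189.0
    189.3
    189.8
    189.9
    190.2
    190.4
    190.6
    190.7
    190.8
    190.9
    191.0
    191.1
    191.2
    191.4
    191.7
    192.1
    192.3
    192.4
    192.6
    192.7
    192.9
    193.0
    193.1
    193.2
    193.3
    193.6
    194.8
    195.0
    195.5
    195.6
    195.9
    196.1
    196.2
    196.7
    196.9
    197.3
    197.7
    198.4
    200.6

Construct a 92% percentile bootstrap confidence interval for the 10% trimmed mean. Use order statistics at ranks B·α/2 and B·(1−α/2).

α = 0.08; lower rank = 50 × 0.040 = 2; upper rank = 50 × 0.960 = 48.
The 2nd smallest replicate is 185.8; the 48th is 197.7.

(185.8, 197.7)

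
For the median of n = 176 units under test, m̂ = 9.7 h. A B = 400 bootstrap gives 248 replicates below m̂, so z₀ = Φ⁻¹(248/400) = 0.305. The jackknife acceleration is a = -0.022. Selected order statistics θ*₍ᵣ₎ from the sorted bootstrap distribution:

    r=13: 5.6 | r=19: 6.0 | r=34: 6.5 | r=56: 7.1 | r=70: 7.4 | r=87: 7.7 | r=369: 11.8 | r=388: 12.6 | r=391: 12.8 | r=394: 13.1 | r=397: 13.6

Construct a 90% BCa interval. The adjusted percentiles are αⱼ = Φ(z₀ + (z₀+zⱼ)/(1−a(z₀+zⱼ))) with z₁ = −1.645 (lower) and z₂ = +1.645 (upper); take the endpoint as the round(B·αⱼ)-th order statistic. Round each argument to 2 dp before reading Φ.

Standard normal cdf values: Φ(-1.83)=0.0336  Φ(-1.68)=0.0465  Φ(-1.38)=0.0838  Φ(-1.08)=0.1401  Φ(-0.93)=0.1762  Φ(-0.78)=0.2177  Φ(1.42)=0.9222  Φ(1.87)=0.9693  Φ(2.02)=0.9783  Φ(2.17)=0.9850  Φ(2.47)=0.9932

(7.1, 13.1)

Lower: z₀ + z₁ = 0.305 + (-1.645) = -1.340; 1 − a(z₀+z₁) = 1 − (-0.022)(-1.340) = 0.9705; argument = 0.305 + (-1.340)/0.9705 = -1.0757 → -1.08.
α₁ = Φ(-1.08) = 0.1401; rank = round(400 × 0.1401) = 56; θ*₍56₎ = 7.1.
Upper: z₀ + z₂ = 1.950; 1 − a(z₀+z₂) = 1.0429; argument = 2.1748 → 2.17; α₂ = 0.9850; rank = 394; θ*₍394₎ = 13.1.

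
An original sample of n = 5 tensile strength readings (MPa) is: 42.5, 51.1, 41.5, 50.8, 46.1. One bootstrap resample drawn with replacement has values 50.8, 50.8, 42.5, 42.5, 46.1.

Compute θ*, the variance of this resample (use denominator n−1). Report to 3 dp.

Mean = 46.5400; sum of squared deviations = 69.1320
s² = 69.1320 / 4 = 17.2830

θ* = 17.283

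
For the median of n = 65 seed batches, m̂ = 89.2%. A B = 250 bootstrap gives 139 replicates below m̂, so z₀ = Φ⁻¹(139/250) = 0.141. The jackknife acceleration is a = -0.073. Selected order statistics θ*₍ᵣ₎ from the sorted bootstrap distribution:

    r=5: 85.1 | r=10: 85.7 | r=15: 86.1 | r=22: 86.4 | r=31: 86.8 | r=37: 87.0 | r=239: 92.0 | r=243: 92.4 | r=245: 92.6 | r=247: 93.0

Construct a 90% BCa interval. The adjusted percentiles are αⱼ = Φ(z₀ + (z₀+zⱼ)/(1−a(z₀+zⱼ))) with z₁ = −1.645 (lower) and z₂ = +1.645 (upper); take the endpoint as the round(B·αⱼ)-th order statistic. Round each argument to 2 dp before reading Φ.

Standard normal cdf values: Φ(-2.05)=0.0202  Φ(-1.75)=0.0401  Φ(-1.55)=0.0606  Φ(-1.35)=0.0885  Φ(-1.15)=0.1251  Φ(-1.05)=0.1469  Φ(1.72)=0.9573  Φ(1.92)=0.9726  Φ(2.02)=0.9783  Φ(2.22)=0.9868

(86.1, 92.0)

Lower: z₀ + z₁ = 0.141 + (-1.645) = -1.504; 1 − a(z₀+z₁) = 1 − (-0.073)(-1.504) = 0.8902; argument = 0.141 + (-1.504)/0.8902 = -1.5485 → -1.55.
α₁ = Φ(-1.55) = 0.0606; rank = round(250 × 0.0606) = 15; θ*₍15₎ = 86.1.
Upper: z₀ + z₂ = 1.786; 1 − a(z₀+z₂) = 1.1304; argument = 1.7210 → 1.72; α₂ = 0.9573; rank = 239; θ*₍239₎ = 92.0.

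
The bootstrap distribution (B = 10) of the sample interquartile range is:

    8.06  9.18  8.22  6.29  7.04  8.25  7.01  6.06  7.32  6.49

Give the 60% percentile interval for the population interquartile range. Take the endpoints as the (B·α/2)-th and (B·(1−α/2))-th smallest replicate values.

(6.29, 8.22)

Sorted replicates: 6.06, 6.29, 6.49, 7.01, 7.04, 7.32, 8.06, 8.22, 8.25, 9.18
α = 0.40; lower rank = 10 × 0.200 = 2; upper rank = 10 × 0.800 = 8.
The 2nd smallest replicate is 6.29; the 8th is 8.22.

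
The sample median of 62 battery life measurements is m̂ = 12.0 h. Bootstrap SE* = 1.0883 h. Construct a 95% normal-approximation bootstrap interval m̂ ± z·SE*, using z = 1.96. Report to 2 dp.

Margin = 1.96 × 1.0883 = 2.133
Interval: 12.0 ± 2.133

(9.87, 14.13)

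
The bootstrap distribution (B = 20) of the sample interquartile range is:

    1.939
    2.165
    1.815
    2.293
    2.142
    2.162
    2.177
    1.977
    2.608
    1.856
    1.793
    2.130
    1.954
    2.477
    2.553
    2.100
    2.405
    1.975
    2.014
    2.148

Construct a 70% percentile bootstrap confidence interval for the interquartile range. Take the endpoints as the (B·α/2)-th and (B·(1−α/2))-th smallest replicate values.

(1.856, 2.405)

Sorted replicates: 1.793, 1.815, 1.856, 1.939, 1.954, 1.975, 1.977, 2.014, 2.100, 2.130, 2.142, 2.148, 2.162, 2.165, 2.177, 2.293, 2.405, 2.477, 2.553, 2.608
α = 0.30; lower rank = 20 × 0.150 = 3; upper rank = 20 × 0.850 = 17.
The 3rd smallest replicate is 1.856; the 17th is 2.405.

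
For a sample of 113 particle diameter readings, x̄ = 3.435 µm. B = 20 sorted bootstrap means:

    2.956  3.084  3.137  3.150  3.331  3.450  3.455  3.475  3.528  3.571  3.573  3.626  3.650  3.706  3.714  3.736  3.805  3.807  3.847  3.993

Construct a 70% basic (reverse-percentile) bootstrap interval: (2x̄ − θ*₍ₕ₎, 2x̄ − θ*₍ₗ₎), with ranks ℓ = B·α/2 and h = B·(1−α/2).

Percentile endpoints at ranks 3 and 17: θ*₍3₎ = 3.137, θ*₍17₎ = 3.805.
Basic interval reflects these around x̄:
  lower = 2 × 3.435 − 3.805 = 3.065
  upper = 2 × 3.435 − 3.137 = 3.733

(3.065, 3.733)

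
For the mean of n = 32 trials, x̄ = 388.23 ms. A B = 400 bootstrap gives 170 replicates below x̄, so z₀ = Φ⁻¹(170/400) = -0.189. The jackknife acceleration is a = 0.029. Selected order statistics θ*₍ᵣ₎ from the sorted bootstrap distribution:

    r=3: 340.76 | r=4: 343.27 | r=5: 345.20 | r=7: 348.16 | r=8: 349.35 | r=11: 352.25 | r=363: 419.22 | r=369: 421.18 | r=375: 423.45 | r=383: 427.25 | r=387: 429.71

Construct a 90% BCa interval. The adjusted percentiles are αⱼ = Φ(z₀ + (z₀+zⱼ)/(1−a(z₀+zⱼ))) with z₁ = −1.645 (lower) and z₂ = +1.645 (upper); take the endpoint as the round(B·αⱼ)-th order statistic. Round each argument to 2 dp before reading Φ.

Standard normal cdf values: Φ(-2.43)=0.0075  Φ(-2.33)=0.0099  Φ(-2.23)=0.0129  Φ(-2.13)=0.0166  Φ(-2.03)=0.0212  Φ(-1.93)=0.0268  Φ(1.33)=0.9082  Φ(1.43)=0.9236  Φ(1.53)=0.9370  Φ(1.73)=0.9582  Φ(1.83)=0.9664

(352.25, 419.22)

Lower: z₀ + z₁ = -0.189 + (-1.645) = -1.834; 1 − a(z₀+z₁) = 1 − (0.029)(-1.834) = 1.0532; argument = -0.189 + (-1.834)/1.0532 = -1.9304 → -1.93.
α₁ = Φ(-1.93) = 0.0268; rank = round(400 × 0.0268) = 11; θ*₍11₎ = 352.25.
Upper: z₀ + z₂ = 1.456; 1 − a(z₀+z₂) = 0.9578; argument = 1.3312 → 1.33; α₂ = 0.9082; rank = 363; θ*₍363₎ = 419.22.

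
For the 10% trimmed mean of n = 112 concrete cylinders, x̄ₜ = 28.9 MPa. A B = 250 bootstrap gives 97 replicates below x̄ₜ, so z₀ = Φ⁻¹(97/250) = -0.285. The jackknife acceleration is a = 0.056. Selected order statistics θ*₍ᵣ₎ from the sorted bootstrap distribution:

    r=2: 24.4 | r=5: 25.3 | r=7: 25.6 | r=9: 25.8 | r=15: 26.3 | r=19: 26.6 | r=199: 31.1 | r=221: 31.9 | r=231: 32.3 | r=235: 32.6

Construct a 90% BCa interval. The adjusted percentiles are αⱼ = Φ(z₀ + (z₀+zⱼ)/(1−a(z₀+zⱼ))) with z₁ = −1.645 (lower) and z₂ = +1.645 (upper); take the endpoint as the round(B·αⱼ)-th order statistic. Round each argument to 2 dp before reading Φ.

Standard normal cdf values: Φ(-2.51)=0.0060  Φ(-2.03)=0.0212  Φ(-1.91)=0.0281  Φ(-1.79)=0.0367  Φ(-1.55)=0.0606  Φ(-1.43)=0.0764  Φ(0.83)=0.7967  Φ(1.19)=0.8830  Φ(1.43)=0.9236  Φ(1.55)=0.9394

(25.3, 31.9)

Lower: z₀ + z₁ = -0.285 + (-1.645) = -1.930; 1 − a(z₀+z₁) = 1 − (0.056)(-1.930) = 1.1081; argument = -0.285 + (-1.930)/1.1081 = -2.0268 → -2.03.
α₁ = Φ(-2.03) = 0.0212; rank = round(250 × 0.0212) = 5; θ*₍5₎ = 25.3.
Upper: z₀ + z₂ = 1.360; 1 − a(z₀+z₂) = 0.9238; argument = 1.1871 → 1.19; α₂ = 0.8830; rank = 221; θ*₍221₎ = 31.9.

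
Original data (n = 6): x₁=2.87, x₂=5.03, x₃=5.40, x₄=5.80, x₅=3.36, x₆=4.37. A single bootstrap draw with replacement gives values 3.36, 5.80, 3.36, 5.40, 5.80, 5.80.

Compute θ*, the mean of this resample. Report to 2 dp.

Mean = (3.36 + 5.80 + 3.36 + 5.40 + 5.80 + 5.80) / 6 = 29.520 / 6 = 4.92

θ* = 4.92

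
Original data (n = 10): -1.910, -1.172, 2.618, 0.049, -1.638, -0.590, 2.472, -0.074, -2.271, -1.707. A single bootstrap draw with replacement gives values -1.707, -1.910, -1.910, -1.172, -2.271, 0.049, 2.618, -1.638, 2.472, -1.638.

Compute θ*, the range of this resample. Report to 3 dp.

Range = 2.618 − -2.271 = 4.889

θ* = 4.889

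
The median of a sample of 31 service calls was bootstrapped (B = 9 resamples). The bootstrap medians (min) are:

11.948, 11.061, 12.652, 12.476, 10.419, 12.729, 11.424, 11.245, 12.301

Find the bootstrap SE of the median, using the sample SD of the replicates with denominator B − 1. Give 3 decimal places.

Bootstrap SE is the standard deviation of the 9 replicate medians.
Mean of replicates: (11.948 + 11.061 + 12.652 + 12.476 + 10.419 + 12.729 + 11.424 + 11.245 + 12.301) / 9 = 106.2550 / 9 = 11.8061
Sum of squared deviations: (+0.1419)² + (−0.7451)² + (+0.8459)² + (+0.6699)² + (−1.3871)² + (+0.9229)² + (−0.3821)² + (−0.5611)² + (+0.4949)² = 5.2212
Variance = 5.2212 / 8 = 0.6526
SE* = √0.6526

SE* = 0.808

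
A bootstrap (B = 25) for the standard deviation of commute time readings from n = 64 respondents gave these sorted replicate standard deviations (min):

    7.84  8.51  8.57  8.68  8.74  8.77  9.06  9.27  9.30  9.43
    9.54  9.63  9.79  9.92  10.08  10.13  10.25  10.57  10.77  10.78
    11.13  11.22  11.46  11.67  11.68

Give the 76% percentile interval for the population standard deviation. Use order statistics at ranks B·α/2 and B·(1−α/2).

α = 0.24; lower rank = 25 × 0.120 = 3; upper rank = 25 × 0.880 = 22.
The 3rd smallest replicate is 8.57; the 22nd is 11.22.

(8.57, 11.22)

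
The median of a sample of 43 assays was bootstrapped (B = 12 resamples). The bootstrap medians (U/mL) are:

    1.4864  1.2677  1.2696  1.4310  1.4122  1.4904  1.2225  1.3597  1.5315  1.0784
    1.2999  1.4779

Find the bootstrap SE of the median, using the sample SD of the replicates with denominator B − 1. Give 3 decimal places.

Bootstrap SE is the standard deviation of the 12 replicate medians.
Mean of replicates: (1.4864 + 1.2677 + 1.2696 + 1.4310 + 1.4122 + 1.4904 + 1.2225 + 1.3597 + 1.5315 + 1.0784 + 1.2999 + 1.4779) / 12 = 16.32720 / 12 = 1.36060
Sum of squared deviations: (+0.12580)² + (−0.09290)² + (−0.09100)² + (+0.07040)² + (+0.05160)² + (+0.12980)² + (−0.13810)² + (−0.00090)² + (+0.17090)² + (−0.28220)² + (−0.06070)² + (+0.11730)² = 0.20256
Variance = 0.20256 / 11 = 0.01841
SE* = √0.01841

SE* = 0.136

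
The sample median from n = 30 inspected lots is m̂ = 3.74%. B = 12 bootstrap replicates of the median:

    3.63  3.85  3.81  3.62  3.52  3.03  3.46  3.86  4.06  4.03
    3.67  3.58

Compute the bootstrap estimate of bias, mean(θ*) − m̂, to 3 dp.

mean(θ*) = (3.63 + 3.85 + 3.81 + 3.62 + 3.52 + 3.03 + 3.46 + 3.86 + 4.06 + 4.03 + 3.67 + 3.58) / 12 = 3.6767
bias = 3.6767 − 3.74

bias = −0.063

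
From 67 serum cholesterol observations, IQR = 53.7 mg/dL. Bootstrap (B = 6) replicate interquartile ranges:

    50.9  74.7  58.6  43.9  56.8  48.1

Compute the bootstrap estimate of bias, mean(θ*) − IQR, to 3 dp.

mean(θ*) = (50.9 + 74.7 + 58.6 + 43.9 + 56.8 + 48.1) / 6 = 55.5000
bias = 55.5000 − 53.7

bias = +1.800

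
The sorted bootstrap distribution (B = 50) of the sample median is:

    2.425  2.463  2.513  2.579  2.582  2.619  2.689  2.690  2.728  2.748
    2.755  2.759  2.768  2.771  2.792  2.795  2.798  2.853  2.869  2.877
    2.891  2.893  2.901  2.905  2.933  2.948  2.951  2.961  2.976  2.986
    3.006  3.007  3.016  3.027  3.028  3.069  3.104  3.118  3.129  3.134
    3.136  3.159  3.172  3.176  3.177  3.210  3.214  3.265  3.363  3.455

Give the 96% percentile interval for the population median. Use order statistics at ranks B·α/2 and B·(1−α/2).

α = 0.04; lower rank = 50 × 0.020 = 1; upper rank = 50 × 0.980 = 49.
The 1st smallest replicate is 2.425; the 49th is 3.363.

(2.425, 3.363)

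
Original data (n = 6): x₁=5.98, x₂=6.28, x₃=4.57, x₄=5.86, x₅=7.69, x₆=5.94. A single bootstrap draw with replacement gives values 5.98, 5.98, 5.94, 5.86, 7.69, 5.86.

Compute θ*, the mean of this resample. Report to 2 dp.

θ* = 6.22

Mean = (5.98 + 5.98 + 5.94 + 5.86 + 7.69 + 5.86) / 6 = 37.310 / 6 = 6.22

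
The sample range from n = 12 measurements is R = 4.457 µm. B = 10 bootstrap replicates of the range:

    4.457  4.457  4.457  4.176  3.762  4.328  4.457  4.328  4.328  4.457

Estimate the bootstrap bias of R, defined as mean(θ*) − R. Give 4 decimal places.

mean(θ*) = (4.457 + 4.457 + 4.457 + 4.176 + 3.762 + 4.328 + 4.457 + 4.328 + 4.328 + 4.457) / 10 = 4.32070
bias = 4.32070 − 4.457

bias = −0.1363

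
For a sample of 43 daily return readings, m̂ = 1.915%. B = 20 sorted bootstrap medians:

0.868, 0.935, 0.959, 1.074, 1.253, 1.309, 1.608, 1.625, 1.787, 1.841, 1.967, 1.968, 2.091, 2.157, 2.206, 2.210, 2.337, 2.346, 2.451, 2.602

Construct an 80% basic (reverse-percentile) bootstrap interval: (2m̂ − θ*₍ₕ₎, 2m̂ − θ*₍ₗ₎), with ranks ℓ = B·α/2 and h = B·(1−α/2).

Percentile endpoints at ranks 2 and 18: θ*₍2₎ = 0.935, θ*₍18₎ = 2.346.
Basic interval reflects these around m̂:
  lower = 2 × 1.915 − 2.346 = 1.484
  upper = 2 × 1.915 − 0.935 = 2.895

(1.484, 2.895)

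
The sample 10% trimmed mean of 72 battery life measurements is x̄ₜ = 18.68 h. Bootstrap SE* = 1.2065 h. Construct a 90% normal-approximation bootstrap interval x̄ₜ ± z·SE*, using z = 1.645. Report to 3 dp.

(16.695, 20.665)

Margin = 1.645 × 1.2065 = 1.9847
Interval: 18.68 ± 1.9847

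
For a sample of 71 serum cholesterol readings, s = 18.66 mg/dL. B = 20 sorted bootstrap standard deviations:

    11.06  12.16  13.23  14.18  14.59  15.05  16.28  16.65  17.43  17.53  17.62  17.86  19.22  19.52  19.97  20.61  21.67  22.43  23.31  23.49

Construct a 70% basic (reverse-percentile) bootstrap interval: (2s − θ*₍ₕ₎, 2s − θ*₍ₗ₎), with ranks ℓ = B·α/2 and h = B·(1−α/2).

(15.65, 24.09)

Percentile endpoints at ranks 3 and 17: θ*₍3₎ = 13.23, θ*₍17₎ = 21.67.
Basic interval reflects these around s:
  lower = 2 × 18.66 − 21.67 = 15.65
  upper = 2 × 18.66 − 13.23 = 24.09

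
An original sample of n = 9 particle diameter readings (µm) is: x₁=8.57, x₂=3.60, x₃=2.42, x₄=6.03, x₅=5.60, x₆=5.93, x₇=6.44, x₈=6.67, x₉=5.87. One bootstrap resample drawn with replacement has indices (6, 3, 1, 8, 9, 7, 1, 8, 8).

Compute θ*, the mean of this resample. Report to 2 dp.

Resample values: 5.93, 2.42, 8.57, 6.67, 5.87, 6.44, 8.57, 6.67, 6.67.
Mean = (5.93 + 2.42 + 8.57 + 6.67 + 5.87 + 6.44 + 8.57 + 6.67 + 6.67) / 9 = 57.810 / 9 = 6.42

θ* = 6.42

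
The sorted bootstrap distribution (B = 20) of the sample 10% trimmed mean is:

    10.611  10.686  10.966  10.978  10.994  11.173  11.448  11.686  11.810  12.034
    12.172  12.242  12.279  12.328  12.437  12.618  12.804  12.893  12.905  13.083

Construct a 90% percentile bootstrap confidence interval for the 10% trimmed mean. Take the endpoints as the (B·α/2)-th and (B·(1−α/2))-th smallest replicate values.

(10.611, 12.905)

α = 0.10; lower rank = 20 × 0.050 = 1; upper rank = 20 × 0.950 = 19.
The 1st smallest replicate is 10.611; the 19th is 12.905.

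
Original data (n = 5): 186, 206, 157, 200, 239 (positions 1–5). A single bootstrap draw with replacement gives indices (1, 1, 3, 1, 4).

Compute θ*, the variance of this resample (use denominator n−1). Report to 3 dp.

Resample values: 186, 186, 157, 186, 200.
Mean = 183.0000; sum of squared deviations = 992.0000
s² = 992.0000 / 4 = 248.0000

θ* = 248.000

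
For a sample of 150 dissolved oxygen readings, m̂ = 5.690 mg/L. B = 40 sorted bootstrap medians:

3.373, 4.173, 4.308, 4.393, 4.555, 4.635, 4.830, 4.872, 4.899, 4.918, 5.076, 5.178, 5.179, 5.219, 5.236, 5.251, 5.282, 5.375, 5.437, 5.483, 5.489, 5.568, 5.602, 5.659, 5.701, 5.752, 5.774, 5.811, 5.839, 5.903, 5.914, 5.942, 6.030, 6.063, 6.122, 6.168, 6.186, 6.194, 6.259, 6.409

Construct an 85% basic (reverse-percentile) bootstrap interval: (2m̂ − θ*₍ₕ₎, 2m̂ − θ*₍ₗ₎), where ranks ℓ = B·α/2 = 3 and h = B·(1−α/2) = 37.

(5.194, 7.072)

Percentile endpoints at ranks 3 and 37: θ*₍3₎ = 4.308, θ*₍37₎ = 6.186.
Basic interval reflects these around m̂:
  lower = 2 × 5.690 − 6.186 = 5.194
  upper = 2 × 5.690 − 4.308 = 7.072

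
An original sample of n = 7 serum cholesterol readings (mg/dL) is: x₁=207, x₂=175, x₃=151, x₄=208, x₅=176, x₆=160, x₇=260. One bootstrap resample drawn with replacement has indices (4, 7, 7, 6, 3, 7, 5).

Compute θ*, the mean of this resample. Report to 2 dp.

θ* = 210.71

Resample values: 208, 260, 260, 160, 151, 260, 176.
Mean = (208 + 260 + 260 + 160 + 151 + 260 + 176) / 7 = 1475.0 / 7 = 210.71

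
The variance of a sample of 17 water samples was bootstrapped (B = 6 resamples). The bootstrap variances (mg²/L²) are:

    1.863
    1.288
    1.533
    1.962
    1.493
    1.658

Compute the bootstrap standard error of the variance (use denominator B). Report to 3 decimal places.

Bootstrap SE is the standard deviation of the 6 replicate variances.
Mean of replicates: (1.863 + 1.288 + 1.533 + 1.962 + 1.493 + 1.658) / 6 = 9.7970 / 6 = 1.6328
Sum of squared deviations: (+0.2302)² + (−0.3448)² + (−0.0998)² + (+0.3292)² + (−0.1398)² + (+0.0252)² = 0.3104
Variance = 0.3104 / 6 = 0.0517
SE* = √0.0517

SE* = 0.227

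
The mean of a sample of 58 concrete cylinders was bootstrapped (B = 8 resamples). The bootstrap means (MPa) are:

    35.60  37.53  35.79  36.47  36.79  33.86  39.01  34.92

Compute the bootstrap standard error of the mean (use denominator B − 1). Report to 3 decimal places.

SE* = 1.591

Bootstrap SE is the standard deviation of the 8 replicate means.
Mean of replicates: (35.60 + 37.53 + 35.79 + 36.47 + 36.79 + 33.86 + 39.01 + 34.92) / 8 = 289.9700 / 8 = 36.2463
Sum of squared deviations: (−0.6463)² + (+1.2837)² + (−0.4563)² + (+0.2237)² + (+0.5437)² + (−2.3863)² + (+2.7637)² + (−1.3263)² = 17.7110
Variance = 17.7110 / 7 = 2.5301
SE* = √2.5301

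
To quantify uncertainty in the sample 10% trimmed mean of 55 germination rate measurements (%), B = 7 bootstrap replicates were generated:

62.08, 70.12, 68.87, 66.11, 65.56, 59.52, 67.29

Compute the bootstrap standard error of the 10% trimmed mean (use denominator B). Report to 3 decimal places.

SE* = 3.455

Bootstrap SE is the standard deviation of the 7 replicate 10% trimmed means.
Mean of replicates: (62.08 + 70.12 + 68.87 + 66.11 + 65.56 + 59.52 + 67.29) / 7 = 459.5500 / 7 = 65.6500
Sum of squared deviations: (−3.5700)² + (+4.4700)² + (+3.2200)² + (+0.4600)² + (−0.0900)² + (−6.1300)² + (+1.6400)² = 83.5804
Variance = 83.5804 / 7 = 11.9401
SE* = √11.9401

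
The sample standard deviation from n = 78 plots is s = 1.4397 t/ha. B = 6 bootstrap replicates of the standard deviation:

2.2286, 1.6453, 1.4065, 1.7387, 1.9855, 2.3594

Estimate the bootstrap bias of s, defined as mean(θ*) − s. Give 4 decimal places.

bias = +0.4543

mean(θ*) = (2.2286 + 1.6453 + 1.4065 + 1.7387 + 1.9855 + 2.3594) / 6 = 1.89400
bias = 1.89400 − 1.4397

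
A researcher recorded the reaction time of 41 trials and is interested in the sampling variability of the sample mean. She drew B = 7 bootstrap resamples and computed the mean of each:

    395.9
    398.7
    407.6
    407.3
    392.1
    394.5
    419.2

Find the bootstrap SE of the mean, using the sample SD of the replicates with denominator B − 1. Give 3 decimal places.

SE* = 9.639

Bootstrap SE is the standard deviation of the 7 replicate means.
Mean of replicates: (395.9 + 398.7 + 407.6 + 407.3 + 392.1 + 394.5 + 419.2) / 7 = 2815.3000 / 7 = 402.1857
Sum of squared deviations: (−6.2857)² + (−3.4857)² + (+5.4143)² + (+5.1143)² + (−10.0857)² + (−7.6857)² + (+17.0143)² = 557.4086
Variance = 557.4086 / 6 = 92.9014
SE* = √92.9014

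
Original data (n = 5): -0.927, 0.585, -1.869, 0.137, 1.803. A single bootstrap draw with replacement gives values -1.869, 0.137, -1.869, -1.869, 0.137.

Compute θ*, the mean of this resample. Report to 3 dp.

Mean = ((-1.869) + 0.137 + (-1.869) + (-1.869) + 0.137) / 5 = -5.3330 / 5 = -1.067

θ* = -1.067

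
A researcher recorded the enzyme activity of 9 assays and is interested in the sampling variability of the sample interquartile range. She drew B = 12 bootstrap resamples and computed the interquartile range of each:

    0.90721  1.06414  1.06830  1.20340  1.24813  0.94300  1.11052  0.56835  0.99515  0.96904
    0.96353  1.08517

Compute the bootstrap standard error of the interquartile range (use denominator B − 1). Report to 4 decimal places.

Bootstrap SE is the standard deviation of the 12 replicate interquartile ranges.
Mean of replicates: (0.90721 + 1.06414 + 1.06830 + 1.20340 + 1.24813 + 0.94300 + 1.11052 + 0.56835 + 0.99515 + 0.96904 + 0.96353 + 1.08517) / 12 = 12.125940 / 12 = 1.010495
Sum of squared deviations: (−0.103285)² + (+0.053645)² + (+0.057805)² + (+0.192905)² + (+0.237635)² + (−0.067495)² + (+0.100025)² + (−0.442145)² + (−0.015345)² + (−0.041455)² + (−0.046965)² + (+0.074675)² = 0.330359
Variance = 0.330359 / 11 = 0.030033
SE* = √0.030033

SE* = 0.1733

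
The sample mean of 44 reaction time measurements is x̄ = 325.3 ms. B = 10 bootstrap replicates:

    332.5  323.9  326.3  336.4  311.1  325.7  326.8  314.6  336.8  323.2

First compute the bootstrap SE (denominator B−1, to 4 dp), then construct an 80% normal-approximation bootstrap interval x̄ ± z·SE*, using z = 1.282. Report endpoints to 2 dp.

(314.56, 336.04)

Mean of replicates = 325.7300; sum of squared deviations = 631.3610; SE* = √(631.3610/9) = 8.3756
Margin = 1.282 × 8.3756 = 10.738
Interval: 325.3 ± 10.738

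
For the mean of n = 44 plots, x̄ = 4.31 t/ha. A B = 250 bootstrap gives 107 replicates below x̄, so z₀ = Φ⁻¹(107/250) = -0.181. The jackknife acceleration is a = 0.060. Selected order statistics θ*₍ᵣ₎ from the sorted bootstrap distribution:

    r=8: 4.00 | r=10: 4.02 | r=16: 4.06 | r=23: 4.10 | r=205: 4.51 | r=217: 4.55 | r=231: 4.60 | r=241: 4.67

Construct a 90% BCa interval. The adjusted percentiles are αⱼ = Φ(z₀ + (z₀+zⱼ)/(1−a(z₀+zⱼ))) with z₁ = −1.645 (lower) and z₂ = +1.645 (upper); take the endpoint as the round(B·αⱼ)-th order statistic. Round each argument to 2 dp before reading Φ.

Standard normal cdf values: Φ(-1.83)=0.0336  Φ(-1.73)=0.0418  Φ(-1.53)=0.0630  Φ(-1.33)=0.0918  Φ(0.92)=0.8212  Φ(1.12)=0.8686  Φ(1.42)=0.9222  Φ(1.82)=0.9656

Lower: z₀ + z₁ = -0.181 + (-1.645) = -1.826; 1 − a(z₀+z₁) = 1 − (0.060)(-1.826) = 1.1096; argument = -0.181 + (-1.826)/1.1096 = -1.8267 → -1.83.
α₁ = Φ(-1.83) = 0.0336; rank = round(250 × 0.0336) = 8; θ*₍8₎ = 4.00.
Upper: z₀ + z₂ = 1.464; 1 − a(z₀+z₂) = 0.9122; argument = 1.4240 → 1.42; α₂ = 0.9222; rank = 231; θ*₍231₎ = 4.60.

(4.00, 4.60)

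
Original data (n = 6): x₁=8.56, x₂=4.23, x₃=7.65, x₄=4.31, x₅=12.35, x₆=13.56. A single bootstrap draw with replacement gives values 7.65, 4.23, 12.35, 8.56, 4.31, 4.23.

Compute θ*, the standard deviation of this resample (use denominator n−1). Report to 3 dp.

Mean = 6.8883; sum of squared deviations = 53.9857
s² = 53.9857 / 5 = 10.7971
s = √10.7971 = 3.286

θ* = 3.286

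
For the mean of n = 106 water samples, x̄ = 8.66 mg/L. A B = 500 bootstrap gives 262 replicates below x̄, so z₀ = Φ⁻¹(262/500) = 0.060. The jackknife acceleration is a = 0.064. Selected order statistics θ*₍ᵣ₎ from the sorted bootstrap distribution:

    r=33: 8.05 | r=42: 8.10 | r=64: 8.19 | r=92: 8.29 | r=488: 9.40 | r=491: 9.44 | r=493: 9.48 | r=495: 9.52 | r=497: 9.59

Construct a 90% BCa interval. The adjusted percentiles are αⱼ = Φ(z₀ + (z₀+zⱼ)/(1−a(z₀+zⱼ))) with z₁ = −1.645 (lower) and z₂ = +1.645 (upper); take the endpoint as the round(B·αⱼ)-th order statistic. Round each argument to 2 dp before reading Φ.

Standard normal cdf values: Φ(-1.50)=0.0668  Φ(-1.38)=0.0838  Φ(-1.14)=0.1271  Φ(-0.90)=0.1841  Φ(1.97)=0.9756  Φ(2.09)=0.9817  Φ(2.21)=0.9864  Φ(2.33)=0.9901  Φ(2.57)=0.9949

Lower: z₀ + z₁ = 0.060 + (-1.645) = -1.585; 1 − a(z₀+z₁) = 1 − (0.064)(-1.585) = 1.1014; argument = 0.060 + (-1.585)/1.1014 = -1.3790 → -1.38.
α₁ = Φ(-1.38) = 0.0838; rank = round(500 × 0.0838) = 42; θ*₍42₎ = 8.10.
Upper: z₀ + z₂ = 1.705; 1 − a(z₀+z₂) = 0.8909; argument = 1.9738 → 1.97; α₂ = 0.9756; rank = 488; θ*₍488₎ = 9.40.

(8.10, 9.40)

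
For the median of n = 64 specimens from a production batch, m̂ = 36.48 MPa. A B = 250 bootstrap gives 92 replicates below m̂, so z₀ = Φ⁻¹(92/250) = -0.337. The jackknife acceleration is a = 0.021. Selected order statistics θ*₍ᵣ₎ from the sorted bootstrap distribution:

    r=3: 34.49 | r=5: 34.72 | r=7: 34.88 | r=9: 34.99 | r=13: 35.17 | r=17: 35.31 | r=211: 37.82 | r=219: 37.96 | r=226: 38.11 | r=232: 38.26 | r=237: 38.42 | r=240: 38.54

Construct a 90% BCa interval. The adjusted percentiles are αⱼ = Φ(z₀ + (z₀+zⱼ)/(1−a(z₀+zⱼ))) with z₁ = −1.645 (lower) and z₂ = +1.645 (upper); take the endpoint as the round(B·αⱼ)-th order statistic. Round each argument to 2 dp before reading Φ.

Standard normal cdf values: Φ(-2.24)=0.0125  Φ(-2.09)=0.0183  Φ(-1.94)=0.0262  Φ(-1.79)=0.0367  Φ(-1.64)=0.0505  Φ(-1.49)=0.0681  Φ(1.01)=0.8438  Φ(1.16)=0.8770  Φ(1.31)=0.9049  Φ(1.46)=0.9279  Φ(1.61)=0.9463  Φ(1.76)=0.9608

Lower: z₀ + z₁ = -0.337 + (-1.645) = -1.982; 1 − a(z₀+z₁) = 1 − (0.021)(-1.982) = 1.0416; argument = -0.337 + (-1.982)/1.0416 = -2.2398 → -2.24.
α₁ = Φ(-2.24) = 0.0125; rank = round(250 × 0.0125) = 3; θ*₍3₎ = 34.49.
Upper: z₀ + z₂ = 1.308; 1 − a(z₀+z₂) = 0.9725; argument = 1.0079 → 1.01; α₂ = 0.8438; rank = 211; θ*₍211₎ = 37.82.

(34.49, 37.82)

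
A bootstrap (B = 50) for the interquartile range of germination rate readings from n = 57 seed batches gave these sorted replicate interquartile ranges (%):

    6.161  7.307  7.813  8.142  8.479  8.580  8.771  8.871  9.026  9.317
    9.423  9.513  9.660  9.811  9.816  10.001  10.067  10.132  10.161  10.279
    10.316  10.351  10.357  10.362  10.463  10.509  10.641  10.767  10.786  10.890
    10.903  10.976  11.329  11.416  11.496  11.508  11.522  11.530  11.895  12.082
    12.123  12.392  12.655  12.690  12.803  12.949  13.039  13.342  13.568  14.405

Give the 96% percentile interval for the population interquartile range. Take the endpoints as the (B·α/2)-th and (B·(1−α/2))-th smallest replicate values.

α = 0.04; lower rank = 50 × 0.020 = 1; upper rank = 50 × 0.980 = 49.
The 1st smallest replicate is 6.161; the 49th is 13.568.

(6.161, 13.568)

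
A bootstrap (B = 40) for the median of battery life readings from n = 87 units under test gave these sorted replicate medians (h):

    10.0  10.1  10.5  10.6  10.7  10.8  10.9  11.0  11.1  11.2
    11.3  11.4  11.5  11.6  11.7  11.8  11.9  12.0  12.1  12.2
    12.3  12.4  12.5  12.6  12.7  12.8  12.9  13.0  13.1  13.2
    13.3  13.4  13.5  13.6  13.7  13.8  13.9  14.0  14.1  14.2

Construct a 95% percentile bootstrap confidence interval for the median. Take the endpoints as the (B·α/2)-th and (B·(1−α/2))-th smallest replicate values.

α = 0.05; lower rank = 40 × 0.025 = 1; upper rank = 40 × 0.975 = 39.
The 1st smallest replicate is 10.0; the 39th is 14.1.

(10.0, 14.1)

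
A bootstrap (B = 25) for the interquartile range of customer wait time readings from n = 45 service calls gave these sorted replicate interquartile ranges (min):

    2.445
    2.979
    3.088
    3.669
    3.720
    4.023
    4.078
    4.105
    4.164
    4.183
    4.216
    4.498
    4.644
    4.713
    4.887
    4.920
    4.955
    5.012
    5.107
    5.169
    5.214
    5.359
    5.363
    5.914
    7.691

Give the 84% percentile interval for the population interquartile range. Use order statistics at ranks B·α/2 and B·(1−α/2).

α = 0.16; lower rank = 25 × 0.080 = 2; upper rank = 25 × 0.920 = 23.
The 2nd smallest replicate is 2.979; the 23rd is 5.363.

(2.979, 5.363)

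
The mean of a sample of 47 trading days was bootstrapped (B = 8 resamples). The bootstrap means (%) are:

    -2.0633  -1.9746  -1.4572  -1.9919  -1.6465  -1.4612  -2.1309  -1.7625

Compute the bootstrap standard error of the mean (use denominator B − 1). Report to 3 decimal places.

SE* = 0.268

Bootstrap SE is the standard deviation of the 8 replicate means.
Mean of replicates: ((-2.0633) + (-1.9746) + (-1.4572) + (-1.9919) + (-1.6465) + (-1.4612) + (-2.1309) + (-1.7625)) / 8 = -14.48810 / 8 = -1.81101
Sum of squared deviations: (−0.25229)² + (−0.16359)² + (+0.35381)² + (−0.18089)² + (+0.16451)² + (+0.34981)² + (−0.31989)² + (+0.04851)² = 0.50243
Variance = 0.50243 / 7 = 0.07178
SE* = √0.07178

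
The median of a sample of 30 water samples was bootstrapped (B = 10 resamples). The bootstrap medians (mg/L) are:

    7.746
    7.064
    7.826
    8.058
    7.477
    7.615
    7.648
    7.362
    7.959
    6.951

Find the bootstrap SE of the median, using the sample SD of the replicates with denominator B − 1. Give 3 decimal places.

SE* = 0.363

Bootstrap SE is the standard deviation of the 10 replicate medians.
Mean of replicates: (7.746 + 7.064 + 7.826 + 8.058 + 7.477 + 7.615 + 7.648 + 7.362 + 7.959 + 6.951) / 10 = 75.7060 / 10 = 7.5706
Sum of squared deviations: (+0.1754)² + (−0.5066)² + (+0.2554)² + (+0.4874)² + (−0.0936)² + (+0.0444)² + (+0.0774)² + (−0.2086)² + (+0.3884)² + (−0.6196)² = 1.1852
Variance = 1.1852 / 9 = 0.1317
SE* = √0.1317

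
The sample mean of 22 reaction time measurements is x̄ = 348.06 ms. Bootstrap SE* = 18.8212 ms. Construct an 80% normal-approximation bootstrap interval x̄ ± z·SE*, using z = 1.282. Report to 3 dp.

(323.931, 372.189)

Margin = 1.282 × 18.8212 = 24.1288
Interval: 348.06 ± 24.1288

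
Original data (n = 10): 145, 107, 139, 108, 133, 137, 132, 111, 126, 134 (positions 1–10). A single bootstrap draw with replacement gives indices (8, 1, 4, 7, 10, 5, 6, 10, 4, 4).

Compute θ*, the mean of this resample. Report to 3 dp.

Resample values: 111, 145, 108, 132, 134, 133, 137, 134, 108, 108.
Mean = (111 + 145 + 108 + 132 + 134 + 133 + 137 + 134 + 108 + 108) / 10 = 1250.0 / 10 = 125.000

θ* = 125.000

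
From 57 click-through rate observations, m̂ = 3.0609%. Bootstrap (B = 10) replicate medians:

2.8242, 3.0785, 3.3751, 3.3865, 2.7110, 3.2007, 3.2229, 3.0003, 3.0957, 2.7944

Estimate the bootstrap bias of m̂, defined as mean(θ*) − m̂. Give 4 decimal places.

mean(θ*) = (2.8242 + 3.0785 + 3.3751 + 3.3865 + 2.7110 + 3.2007 + 3.2229 + 3.0003 + 3.0957 + 2.7944) / 10 = 3.06893
bias = 3.06893 − 3.0609

bias = +0.0080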